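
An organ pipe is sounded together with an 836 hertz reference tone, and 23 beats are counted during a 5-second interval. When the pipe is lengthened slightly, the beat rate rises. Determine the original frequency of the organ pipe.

Beat frequency = 23/5 = 4.6 Hz.
|f − 836| = 4.6, so the organ pipe was at either 831.4 Hz or 840.6 Hz.
A longer pipe has a lower fundamental; the adjustment lowers the organ pipe's frequency.
The beat rate rose, so the adjustment moved the organ pipe further from 836 Hz — it was already below the reference.

831.4 Hz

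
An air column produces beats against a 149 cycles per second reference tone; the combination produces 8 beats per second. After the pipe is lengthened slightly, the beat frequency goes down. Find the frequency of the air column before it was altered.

|f − 149| = 8, so the air column was at either 141 Hz or 157 Hz.
A longer pipe has a lower fundamental; the adjustment lowers the air column's frequency.
The beat rate fell, so the adjustment moved the air column toward 149 Hz — it must have started above the reference.

157 Hz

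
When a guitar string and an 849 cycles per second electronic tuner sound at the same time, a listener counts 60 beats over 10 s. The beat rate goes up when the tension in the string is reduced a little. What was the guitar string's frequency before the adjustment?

Beat frequency = 60/10 = 6 Hz.
|f − 849| = 6, so the guitar string was at either 843 Hz or 855 Hz.
Lower tension means lower frequency; the adjustment lowers the guitar string's frequency.
The beat rate rose, so the adjustment moved the guitar string further from 849 Hz — it was already below the reference.

843 Hz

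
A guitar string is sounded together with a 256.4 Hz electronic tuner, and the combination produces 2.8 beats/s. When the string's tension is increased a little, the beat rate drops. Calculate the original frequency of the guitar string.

253.6 Hz

|f − 256.4| = 2.8, so the guitar string was at either 253.6 Hz or 259.2 Hz.
Higher tension means higher frequency; the adjustment raises the guitar string's frequency.
The beat rate fell, so the adjustment moved the guitar string toward 256.4 Hz — it must have started below the reference.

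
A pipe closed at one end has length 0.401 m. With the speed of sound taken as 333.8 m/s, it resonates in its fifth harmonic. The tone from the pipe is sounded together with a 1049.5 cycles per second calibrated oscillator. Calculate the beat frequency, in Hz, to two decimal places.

Closed pipe (odd harmonics): f_n = n·v/(4L) = 5·333.8/(4·0.401) = 1040.5237 Hz.
f_beat = |1040.5237 − 1049.5| = 8.98 Hz.

8.98 Hz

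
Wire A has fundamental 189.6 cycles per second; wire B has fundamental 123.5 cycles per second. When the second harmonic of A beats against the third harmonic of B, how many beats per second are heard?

8.7 Hz

Second harmonic of the first: 2·189.6 = 379.2 Hz.
Third harmonic of the second: 3·123.5 = 370.5 Hz.
f_beat = |379.2 − 370.5| = 8.7 Hz.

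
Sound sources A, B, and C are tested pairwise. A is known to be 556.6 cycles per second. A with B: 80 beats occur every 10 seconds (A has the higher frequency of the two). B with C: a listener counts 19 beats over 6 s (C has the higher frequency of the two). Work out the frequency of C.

551.7667 Hz

A–B: Beat frequency = 80/10 = 8 Hz.
B is below A, so f_B = 556.6 − 8 = 548.6 Hz.
B–C: Beat frequency = 19/6 = 3.1667 Hz.
C is above B, so f_C = 548.6 + 3.1667 = 551.7667 Hz.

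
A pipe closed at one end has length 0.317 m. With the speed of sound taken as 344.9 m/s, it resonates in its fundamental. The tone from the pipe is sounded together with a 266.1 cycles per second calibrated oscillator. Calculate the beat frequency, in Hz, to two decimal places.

5.90 Hz

Closed pipe (odd harmonics): f_n = n·v/(4L) = 1·344.9/(4·0.317) = 272.0032 Hz.
f_beat = |272.0032 − 266.1| = 5.90 Hz.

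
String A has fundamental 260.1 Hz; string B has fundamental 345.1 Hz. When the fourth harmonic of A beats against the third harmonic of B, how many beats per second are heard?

Fourth harmonic of the first: 4·260.1 = 1040.4 Hz.
Third harmonic of the second: 3·345.1 = 1035.3 Hz.
f_beat = |1040.4 − 1035.3| = 5.1 Hz.

5.1 Hz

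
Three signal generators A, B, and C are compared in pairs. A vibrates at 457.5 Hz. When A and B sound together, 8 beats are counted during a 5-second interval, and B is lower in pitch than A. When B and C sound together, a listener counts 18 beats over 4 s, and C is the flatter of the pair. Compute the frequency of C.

A–B: Beat frequency = 8/5 = 1.6 Hz.
B is below A, so f_B = 457.5 − 1.6 = 455.9 Hz.
B–C: Beat frequency = 18/4 = 4.5 Hz.
C is below B, so f_C = 455.9 − 4.5 = 451.4 Hz.

451.4 Hz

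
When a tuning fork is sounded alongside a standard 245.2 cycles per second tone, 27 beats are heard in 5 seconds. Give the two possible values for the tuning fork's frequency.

239.8 Hz or 250.6 Hz

Beat frequency = 27/5 = 5.4 Hz.
|f − 245.2| = 5.4, so f = 245.2 ± 5.4.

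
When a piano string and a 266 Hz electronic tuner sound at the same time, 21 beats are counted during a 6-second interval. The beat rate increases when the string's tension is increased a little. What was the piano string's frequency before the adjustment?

269.5 Hz

Beat frequency = 21/6 = 3.5 Hz.
|f − 266| = 3.5, so the piano string was at either 262.5 Hz or 269.5 Hz.
Higher tension means higher frequency; the adjustment raises the piano string's frequency.
The beat rate rose, so the adjustment moved the piano string further from 266 Hz — it was already above the reference.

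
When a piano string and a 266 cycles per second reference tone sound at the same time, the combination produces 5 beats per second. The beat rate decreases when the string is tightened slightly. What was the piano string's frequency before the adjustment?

|f − 266| = 5, so the piano string was at either 261 Hz or 271 Hz.
Increasing tension raises a string's frequency; the adjustment raises the piano string's frequency.
The beat rate fell, so the adjustment moved the piano string toward 266 Hz — it must have started below the reference.

261 Hz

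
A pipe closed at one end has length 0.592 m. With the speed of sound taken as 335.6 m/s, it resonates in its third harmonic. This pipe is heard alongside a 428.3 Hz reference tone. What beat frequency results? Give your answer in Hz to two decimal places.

Closed pipe (odd harmonics): f_n = n·v/(4L) = 3·335.6/(4·0.592) = 425.1689 Hz.
f_beat = |425.1689 − 428.3| = 3.13 Hz.

3.13 Hz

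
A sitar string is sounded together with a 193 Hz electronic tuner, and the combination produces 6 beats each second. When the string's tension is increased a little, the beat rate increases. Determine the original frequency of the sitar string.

199 Hz

|f − 193| = 6, so the sitar string was at either 187 Hz or 199 Hz.
Higher tension means higher frequency; the adjustment raises the sitar string's frequency.
The beat rate rose, so the adjustment moved the sitar string further from 193 Hz — it was already above the reference.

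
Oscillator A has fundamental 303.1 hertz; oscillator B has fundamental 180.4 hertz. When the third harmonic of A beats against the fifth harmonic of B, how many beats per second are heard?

7.3 Hz

Third harmonic of the first: 3·303.1 = 909.3 Hz.
Fifth harmonic of the second: 5·180.4 = 902.0 Hz.
f_beat = |909.3 − 902.0| = 7.3 Hz.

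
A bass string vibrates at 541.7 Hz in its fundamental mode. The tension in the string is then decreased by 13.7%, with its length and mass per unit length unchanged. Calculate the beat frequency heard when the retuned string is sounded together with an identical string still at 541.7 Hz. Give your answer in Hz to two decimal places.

For a string, f ∝ √T, so the new frequency is 541.7·√0.863 = 503.2273 Hz.
f_beat = |503.2273 − 541.7| = 38.47 Hz.

38.47 Hz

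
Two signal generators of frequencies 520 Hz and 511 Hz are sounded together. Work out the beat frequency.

f_beat = |f₁ − f₂|.
|520 − 511| = 9 Hz.

9 Hz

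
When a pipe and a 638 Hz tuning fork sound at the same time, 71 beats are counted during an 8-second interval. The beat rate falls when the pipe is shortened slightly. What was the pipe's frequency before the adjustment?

629.125 Hz

Beat frequency = 71/8 = 8.875 Hz.
|f − 638| = 8.875, so the pipe was at either 629.125 Hz or 646.875 Hz.
A shorter pipe has a higher fundamental; the adjustment raises the pipe's frequency.
The beat rate fell, so the adjustment moved the pipe toward 638 Hz — it must have started below the reference.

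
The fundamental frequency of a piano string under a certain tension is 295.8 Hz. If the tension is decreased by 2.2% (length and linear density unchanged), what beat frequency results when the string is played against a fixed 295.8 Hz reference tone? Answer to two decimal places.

For a string, f ∝ √T, so the new frequency is 295.8·√0.978 = 292.5281 Hz.
f_beat = |292.5281 − 295.8| = 3.27 Hz.

3.27 Hz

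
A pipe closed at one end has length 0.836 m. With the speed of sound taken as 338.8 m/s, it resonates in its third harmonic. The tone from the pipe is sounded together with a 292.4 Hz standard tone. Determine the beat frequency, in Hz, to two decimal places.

11.55 Hz

Closed pipe (odd harmonics): f_n = n·v/(4L) = 3·338.8/(4·0.836) = 303.9474 Hz.
f_beat = |303.9474 − 292.4| = 11.55 Hz.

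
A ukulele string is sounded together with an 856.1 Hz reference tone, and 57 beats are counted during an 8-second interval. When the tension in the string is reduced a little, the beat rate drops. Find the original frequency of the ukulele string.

863.225 Hz

Beat frequency = 57/8 = 7.125 Hz.
|f − 856.1| = 7.125, so the ukulele string was at either 848.975 Hz or 863.225 Hz.
Lower tension means lower frequency; the adjustment lowers the ukulele string's frequency.
The beat rate fell, so the adjustment moved the ukulele string toward 856.1 Hz — it must have started above the reference.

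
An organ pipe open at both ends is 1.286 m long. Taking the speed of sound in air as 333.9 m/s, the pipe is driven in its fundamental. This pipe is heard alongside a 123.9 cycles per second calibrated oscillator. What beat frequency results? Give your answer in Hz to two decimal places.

5.92 Hz

Open pipe: f_n = n·v/(2L) = 1·333.9/(2·1.286) = 129.8212 Hz.
f_beat = |129.8212 − 123.9| = 5.92 Hz.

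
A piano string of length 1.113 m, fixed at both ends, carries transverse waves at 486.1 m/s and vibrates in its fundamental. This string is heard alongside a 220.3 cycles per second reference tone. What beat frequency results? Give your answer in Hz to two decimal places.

1.93 Hz

For a string fixed at both ends, f_n = n·v/(2L) = 1·486.1/(2·1.113) = 218.3738 Hz.
f_beat = |218.3738 − 220.3| = 1.93 Hz.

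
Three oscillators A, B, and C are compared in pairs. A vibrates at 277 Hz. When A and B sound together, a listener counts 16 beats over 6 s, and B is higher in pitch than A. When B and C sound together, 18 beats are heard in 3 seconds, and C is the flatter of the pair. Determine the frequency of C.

A–B: Beat frequency = 16/6 = 2.6667 Hz.
B is above A, so f_B = 277 + 2.6667 = 279.6667 Hz.
B–C: Beat frequency = 18/3 = 6 Hz.
C is below B, so f_C = 279.6667 − 6 = 273.6667 Hz.

273.6667 Hz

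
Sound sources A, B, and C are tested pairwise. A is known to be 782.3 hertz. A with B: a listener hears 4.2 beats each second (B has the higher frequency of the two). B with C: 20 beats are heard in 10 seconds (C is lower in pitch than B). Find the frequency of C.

784.5 Hz

B is above A, so f_B = 782.3 + 4.2 = 786.5 Hz.
B–C: Beat frequency = 20/10 = 2 Hz.
C is below B, so f_C = 786.5 − 2 = 784.5 Hz.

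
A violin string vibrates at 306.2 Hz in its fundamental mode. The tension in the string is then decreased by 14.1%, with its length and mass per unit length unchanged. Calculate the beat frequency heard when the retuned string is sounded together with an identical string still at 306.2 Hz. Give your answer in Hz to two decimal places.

22.41 Hz

For a string, f ∝ √T, so the new frequency is 306.2·√0.859 = 283.7931 Hz.
f_beat = |283.7931 − 306.2| = 22.41 Hz.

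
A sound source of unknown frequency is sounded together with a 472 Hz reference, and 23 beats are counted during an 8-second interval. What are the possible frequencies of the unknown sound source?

469.125 Hz or 474.875 Hz

Beat frequency = 23/8 = 2.875 Hz.
|f − 472| = 2.875, so f = 472 ± 2.875.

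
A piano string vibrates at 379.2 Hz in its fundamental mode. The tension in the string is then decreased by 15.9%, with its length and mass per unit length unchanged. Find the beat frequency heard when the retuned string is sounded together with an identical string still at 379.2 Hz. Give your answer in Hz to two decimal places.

31.45 Hz

For a string, f ∝ √T, so the new frequency is 379.2·√0.841 = 347.7493 Hz.
f_beat = |347.7493 − 379.2| = 31.45 Hz.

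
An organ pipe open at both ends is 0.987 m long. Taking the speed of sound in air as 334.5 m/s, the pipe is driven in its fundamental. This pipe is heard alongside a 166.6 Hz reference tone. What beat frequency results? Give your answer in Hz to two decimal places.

2.85 Hz

Open pipe: f_n = n·v/(2L) = 1·334.5/(2·0.987) = 169.4529 Hz.
f_beat = |169.4529 − 166.6| = 2.85 Hz.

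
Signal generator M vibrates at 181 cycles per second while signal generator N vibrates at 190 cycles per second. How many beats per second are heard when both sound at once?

9 Hz

Beats arise from superposition of two nearby frequencies; the beat rate is |f₁ − f₂|.
|181 − 190| = 9 Hz.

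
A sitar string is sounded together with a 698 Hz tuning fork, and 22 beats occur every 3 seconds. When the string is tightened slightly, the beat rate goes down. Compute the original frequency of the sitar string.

Beat frequency = 22/3 = 7.3333 Hz.
|f − 698| = 7.3333, so the sitar string was at either 690.6667 Hz or 705.3333 Hz.
Increasing tension raises a string's frequency; the adjustment raises the sitar string's frequency.
The beat rate fell, so the adjustment moved the sitar string toward 698 Hz — it must have started below the reference.

690.6667 Hz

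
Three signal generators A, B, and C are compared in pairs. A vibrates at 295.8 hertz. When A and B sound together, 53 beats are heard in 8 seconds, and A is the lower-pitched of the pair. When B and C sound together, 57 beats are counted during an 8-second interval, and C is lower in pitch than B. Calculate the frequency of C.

A–B: Beat frequency = 53/8 = 6.625 Hz.
B is above A, so f_B = 295.8 + 6.625 = 302.425 Hz.
B–C: Beat frequency = 57/8 = 7.125 Hz.
C is below B, so f_C = 302.425 − 7.125 = 295.3 Hz.

295.3 Hz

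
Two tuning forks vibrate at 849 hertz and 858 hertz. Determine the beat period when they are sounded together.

f_beat = |849 − 858| = 9 Hz.
Beat period T = 1 / f_beat = 1 / 9 s.

0.111 s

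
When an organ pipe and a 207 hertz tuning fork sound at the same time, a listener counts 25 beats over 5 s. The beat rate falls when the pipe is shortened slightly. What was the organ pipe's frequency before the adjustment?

Beat frequency = 25/5 = 5 Hz.
|f − 207| = 5, so the organ pipe was at either 202 Hz or 212 Hz.
A shorter pipe has a higher fundamental; the adjustment raises the organ pipe's frequency.
The beat rate fell, so the adjustment moved the organ pipe toward 207 Hz — it must have started below the reference.

202 Hz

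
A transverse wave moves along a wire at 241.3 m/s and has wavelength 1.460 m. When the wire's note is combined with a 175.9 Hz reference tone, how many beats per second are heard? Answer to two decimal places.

Source frequency f = v/λ = 241.3/1.460 = 165.2740 Hz.
f_beat = |165.2740 − 175.9| = 10.63 Hz.

10.63 Hz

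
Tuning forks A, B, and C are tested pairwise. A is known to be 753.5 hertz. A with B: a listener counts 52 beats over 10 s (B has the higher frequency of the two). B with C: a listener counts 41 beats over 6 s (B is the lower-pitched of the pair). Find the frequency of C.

765.5333 Hz

A–B: Beat frequency = 52/10 = 5.2 Hz.
B is above A, so f_B = 753.5 + 5.2 = 758.7 Hz.
B–C: Beat frequency = 41/6 = 6.8333 Hz.
C is above B, so f_C = 758.7 + 6.8333 = 765.5333 Hz.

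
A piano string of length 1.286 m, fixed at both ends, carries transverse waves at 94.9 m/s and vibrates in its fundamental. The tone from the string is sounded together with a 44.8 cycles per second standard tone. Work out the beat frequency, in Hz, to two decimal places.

7.90 Hz

For a string fixed at both ends, f_n = n·v/(2L) = 1·94.9/(2·1.286) = 36.8974 Hz.
f_beat = |36.8974 − 44.8| = 7.90 Hz.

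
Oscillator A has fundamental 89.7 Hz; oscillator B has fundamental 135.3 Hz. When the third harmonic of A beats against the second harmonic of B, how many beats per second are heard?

Third harmonic of the first: 3·89.7 = 269.1 Hz.
Second harmonic of the second: 2·135.3 = 270.6 Hz.
f_beat = |269.1 − 270.6| = 1.5 Hz.

1.5 Hz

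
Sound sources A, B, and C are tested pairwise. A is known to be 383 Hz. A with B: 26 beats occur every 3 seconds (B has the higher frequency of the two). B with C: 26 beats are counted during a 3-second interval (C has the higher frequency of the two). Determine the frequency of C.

A–B: Beat frequency = 26/3 = 8.6667 Hz.
B is above A, so f_B = 383 + 8.6667 = 391.6667 Hz.
B–C: Beat frequency = 26/3 = 8.6667 Hz.
C is above B, so f_C = 391.6667 + 8.6667 = 400.3333 Hz.

400.3333 Hz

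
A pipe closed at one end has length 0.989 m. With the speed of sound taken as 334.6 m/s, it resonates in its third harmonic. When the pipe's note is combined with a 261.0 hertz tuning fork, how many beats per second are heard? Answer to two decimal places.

Closed pipe (odd harmonics): f_n = n·v/(4L) = 3·334.6/(4·0.989) = 253.7412 Hz.
f_beat = |253.7412 − 261.0| = 7.26 Hz.

7.26 Hz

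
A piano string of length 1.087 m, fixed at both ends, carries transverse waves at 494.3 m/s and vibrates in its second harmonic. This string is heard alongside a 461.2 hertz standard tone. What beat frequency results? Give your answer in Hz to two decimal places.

6.46 Hz

For a string fixed at both ends, f_n = n·v/(2L) = 2·494.3/(2·1.087) = 454.7378 Hz.
f_beat = |454.7378 − 461.2| = 6.46 Hz.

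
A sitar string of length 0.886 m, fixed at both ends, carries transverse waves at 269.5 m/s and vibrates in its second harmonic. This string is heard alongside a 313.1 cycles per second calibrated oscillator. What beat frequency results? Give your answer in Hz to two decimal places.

For a string fixed at both ends, f_n = n·v/(2L) = 2·269.5/(2·0.886) = 304.1761 Hz.
f_beat = |304.1761 − 313.1| = 8.92 Hz.

8.92 Hz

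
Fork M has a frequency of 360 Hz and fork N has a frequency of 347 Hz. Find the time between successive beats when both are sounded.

f_beat = |360 − 347| = 13 Hz.
Beat period T = 1 / f_beat = 1 / 13 s.

0.077 s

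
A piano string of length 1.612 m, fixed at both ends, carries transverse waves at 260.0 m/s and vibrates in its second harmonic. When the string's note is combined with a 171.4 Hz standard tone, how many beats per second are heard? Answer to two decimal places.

For a string fixed at both ends, f_n = n·v/(2L) = 2·260.0/(2·1.612) = 161.2903 Hz.
f_beat = |161.2903 − 171.4| = 10.11 Hz.

10.11 Hz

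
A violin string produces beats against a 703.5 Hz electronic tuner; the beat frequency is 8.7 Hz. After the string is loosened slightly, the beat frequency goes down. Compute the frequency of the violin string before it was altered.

712.2 Hz

|f − 703.5| = 8.7, so the violin string was at either 694.8 Hz or 712.2 Hz.
Reducing tension lowers a string's frequency; the adjustment lowers the violin string's frequency.
The beat rate fell, so the adjustment moved the violin string toward 703.5 Hz — it must have started above the reference.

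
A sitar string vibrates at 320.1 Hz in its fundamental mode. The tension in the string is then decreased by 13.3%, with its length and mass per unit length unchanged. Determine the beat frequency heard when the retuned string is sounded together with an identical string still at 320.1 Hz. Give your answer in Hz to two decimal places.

For a string, f ∝ √T, so the new frequency is 320.1·√0.867 = 298.0542 Hz.
f_beat = |298.0542 − 320.1| = 22.05 Hz.

22.05 Hz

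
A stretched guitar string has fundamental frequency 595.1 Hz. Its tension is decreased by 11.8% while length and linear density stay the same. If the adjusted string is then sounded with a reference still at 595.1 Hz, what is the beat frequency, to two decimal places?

36.21 Hz

For a string, f ∝ √T, so the new frequency is 595.1·√0.882 = 558.8873 Hz.
f_beat = |558.8873 − 595.1| = 36.21 Hz.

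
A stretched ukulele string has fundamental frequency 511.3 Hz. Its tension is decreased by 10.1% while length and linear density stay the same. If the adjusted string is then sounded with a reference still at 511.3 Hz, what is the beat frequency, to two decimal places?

For a string, f ∝ √T, so the new frequency is 511.3·√0.899 = 484.7922 Hz.
f_beat = |484.7922 − 511.3| = 26.51 Hz.

26.51 Hz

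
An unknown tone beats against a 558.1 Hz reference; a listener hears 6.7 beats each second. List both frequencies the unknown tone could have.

|f − 558.1| = 6.7, so f = 558.1 ± 6.7.

551.4 Hz or 564.8 Hz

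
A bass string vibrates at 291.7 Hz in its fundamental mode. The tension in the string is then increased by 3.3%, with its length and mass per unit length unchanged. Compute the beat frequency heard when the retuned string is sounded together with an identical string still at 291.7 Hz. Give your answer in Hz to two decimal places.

For a string, f ∝ √T, so the new frequency is 291.7·√1.033 = 296.4740 Hz.
f_beat = |296.4740 − 291.7| = 4.77 Hz.

4.77 Hz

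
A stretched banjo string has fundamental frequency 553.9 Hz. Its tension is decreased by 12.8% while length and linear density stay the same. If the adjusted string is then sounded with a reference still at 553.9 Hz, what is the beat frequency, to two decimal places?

36.66 Hz

For a string, f ∝ √T, so the new frequency is 553.9·√0.872 = 517.2370 Hz.
f_beat = |517.2370 − 553.9| = 36.66 Hz.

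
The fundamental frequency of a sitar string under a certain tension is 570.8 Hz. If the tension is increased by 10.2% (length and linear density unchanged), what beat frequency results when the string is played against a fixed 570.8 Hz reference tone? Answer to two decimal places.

28.40 Hz

For a string, f ∝ √T, so the new frequency is 570.8·√1.102 = 599.2041 Hz.
f_beat = |599.2041 − 570.8| = 28.40 Hz.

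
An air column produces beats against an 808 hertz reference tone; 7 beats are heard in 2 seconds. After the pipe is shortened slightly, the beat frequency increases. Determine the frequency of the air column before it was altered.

Beat frequency = 7/2 = 3.5 Hz.
|f − 808| = 3.5, so the air column was at either 804.5 Hz or 811.5 Hz.
A shorter pipe has a higher fundamental; the adjustment raises the air column's frequency.
The beat rate rose, so the adjustment moved the air column further from 808 Hz — it was already above the reference.

811.5 Hz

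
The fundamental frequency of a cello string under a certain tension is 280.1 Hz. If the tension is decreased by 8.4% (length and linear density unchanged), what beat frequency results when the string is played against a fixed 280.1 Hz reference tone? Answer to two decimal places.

For a string, f ∝ √T, so the new frequency is 280.1·√0.916 = 268.0778 Hz.
f_beat = |268.0778 − 280.1| = 12.02 Hz.

12.02 Hz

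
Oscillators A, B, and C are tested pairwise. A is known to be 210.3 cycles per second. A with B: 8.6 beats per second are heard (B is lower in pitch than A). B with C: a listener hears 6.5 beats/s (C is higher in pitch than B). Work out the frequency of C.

B is below A, so f_B = 210.3 − 8.6 = 201.7 Hz.
C is above B, so f_C = 201.7 + 6.5 = 208.2 Hz.

208.2 Hz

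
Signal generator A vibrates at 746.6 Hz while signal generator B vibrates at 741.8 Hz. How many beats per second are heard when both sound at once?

Beats arise from superposition of two nearby frequencies; the beat rate is |f₁ − f₂|.
|746.6 − 741.8| = 4.8 Hz.

4.8 Hz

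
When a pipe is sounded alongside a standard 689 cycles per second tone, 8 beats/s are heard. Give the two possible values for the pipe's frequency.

|f − 689| = 8, so f = 689 ± 8.

681 Hz or 697 Hz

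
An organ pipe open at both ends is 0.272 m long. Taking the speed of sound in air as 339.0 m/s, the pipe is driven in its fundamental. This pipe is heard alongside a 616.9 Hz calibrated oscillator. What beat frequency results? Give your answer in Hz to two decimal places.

Open pipe: f_n = n·v/(2L) = 1·339.0/(2·0.272) = 623.1618 Hz.
f_beat = |623.1618 − 616.9| = 6.26 Hz.

6.26 Hz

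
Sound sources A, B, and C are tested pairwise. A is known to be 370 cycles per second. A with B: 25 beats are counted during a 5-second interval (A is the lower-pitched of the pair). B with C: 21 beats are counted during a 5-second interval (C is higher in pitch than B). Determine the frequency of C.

A–B: Beat frequency = 25/5 = 5 Hz.
B is above A, so f_B = 370 + 5 = 375 Hz.
B–C: Beat frequency = 21/5 = 4.2 Hz.
C is above B, so f_C = 375 + 4.2 = 379.2 Hz.

379.2 Hz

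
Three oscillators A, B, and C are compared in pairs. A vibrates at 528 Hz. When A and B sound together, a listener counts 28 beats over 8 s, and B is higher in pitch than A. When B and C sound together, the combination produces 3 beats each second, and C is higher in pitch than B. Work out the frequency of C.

A–B: Beat frequency = 28/8 = 3.5 Hz.
B is above A, so f_B = 528 + 3.5 = 531.5 Hz.
C is above B, so f_C = 531.5 + 3 = 534.5 Hz.

534.5 Hz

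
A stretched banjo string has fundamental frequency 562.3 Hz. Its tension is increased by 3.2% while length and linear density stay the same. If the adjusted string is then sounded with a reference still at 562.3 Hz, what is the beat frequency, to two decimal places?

8.93 Hz

For a string, f ∝ √T, so the new frequency is 562.3·√1.032 = 571.2260 Hz.
f_beat = |571.2260 − 562.3| = 8.93 Hz.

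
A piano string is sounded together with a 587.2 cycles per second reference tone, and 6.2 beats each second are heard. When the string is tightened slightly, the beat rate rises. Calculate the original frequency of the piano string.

593.4 Hz

|f − 587.2| = 6.2, so the piano string was at either 581 Hz or 593.4 Hz.
Increasing tension raises a string's frequency; the adjustment raises the piano string's frequency.
The beat rate rose, so the adjustment moved the piano string further from 587.2 Hz — it was already above the reference.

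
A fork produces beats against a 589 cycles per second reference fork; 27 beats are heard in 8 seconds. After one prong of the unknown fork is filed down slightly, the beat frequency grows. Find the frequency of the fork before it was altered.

Beat frequency = 27/8 = 3.375 Hz.
|f − 589| = 3.375, so the fork was at either 585.625 Hz or 592.375 Hz.
Filing a prong removes mass and raises the fork's frequency; the adjustment raises the fork's frequency.
The beat rate rose, so the adjustment moved the fork further from 589 Hz — it was already above the reference.

592.375 Hz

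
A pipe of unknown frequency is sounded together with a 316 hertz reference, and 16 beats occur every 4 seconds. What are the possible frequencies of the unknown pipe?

312 Hz or 320 Hz

Beat frequency = 16/4 = 4 Hz.
|f − 316| = 4, so f = 316 ± 4.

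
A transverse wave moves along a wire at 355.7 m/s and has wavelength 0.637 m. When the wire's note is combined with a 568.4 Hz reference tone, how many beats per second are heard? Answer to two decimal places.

10.00 Hz

Source frequency f = v/λ = 355.7/0.637 = 558.3987 Hz.
f_beat = |558.3987 − 568.4| = 10.00 Hz.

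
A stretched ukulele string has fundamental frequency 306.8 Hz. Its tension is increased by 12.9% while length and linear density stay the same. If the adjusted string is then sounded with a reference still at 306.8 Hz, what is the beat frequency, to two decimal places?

19.19 Hz

For a string, f ∝ √T, so the new frequency is 306.8·√1.129 = 325.9885 Hz.
f_beat = |325.9885 − 306.8| = 19.19 Hz.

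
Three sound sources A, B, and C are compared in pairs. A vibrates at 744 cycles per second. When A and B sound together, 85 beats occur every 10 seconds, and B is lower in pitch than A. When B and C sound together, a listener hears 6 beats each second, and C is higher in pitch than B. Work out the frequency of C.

741.5 Hz

A–B: Beat frequency = 85/10 = 8.5 Hz.
B is below A, so f_B = 744 − 8.5 = 735.5 Hz.
C is above B, so f_C = 735.5 + 6 = 741.5 Hz.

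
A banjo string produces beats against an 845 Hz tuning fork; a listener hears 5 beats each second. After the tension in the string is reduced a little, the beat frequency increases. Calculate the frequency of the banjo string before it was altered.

|f − 845| = 5, so the banjo string was at either 840 Hz or 850 Hz.
Lower tension means lower frequency; the adjustment lowers the banjo string's frequency.
The beat rate rose, so the adjustment moved the banjo string further from 845 Hz — it was already below the reference.

840 Hz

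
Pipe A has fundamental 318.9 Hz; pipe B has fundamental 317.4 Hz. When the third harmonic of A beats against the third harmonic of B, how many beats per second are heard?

4.5 Hz

Third harmonic of the first: 3·318.9 = 956.7 Hz.
Third harmonic of the second: 3·317.4 = 952.2 Hz.
f_beat = |956.7 − 952.2| = 4.5 Hz.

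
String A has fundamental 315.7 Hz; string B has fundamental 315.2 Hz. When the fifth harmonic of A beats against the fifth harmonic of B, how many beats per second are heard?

Fifth harmonic of the first: 5·315.7 = 1578.5 Hz.
Fifth harmonic of the second: 5·315.2 = 1576.0 Hz.
f_beat = |1578.5 − 1576.0| = 2.5 Hz.

2.5 Hz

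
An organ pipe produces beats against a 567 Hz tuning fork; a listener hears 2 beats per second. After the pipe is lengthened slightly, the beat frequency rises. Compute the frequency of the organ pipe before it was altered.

|f − 567| = 2, so the organ pipe was at either 565 Hz or 569 Hz.
A longer pipe has a lower fundamental; the adjustment lowers the organ pipe's frequency.
The beat rate rose, so the adjustment moved the organ pipe further from 567 Hz — it was already below the reference.

565 Hz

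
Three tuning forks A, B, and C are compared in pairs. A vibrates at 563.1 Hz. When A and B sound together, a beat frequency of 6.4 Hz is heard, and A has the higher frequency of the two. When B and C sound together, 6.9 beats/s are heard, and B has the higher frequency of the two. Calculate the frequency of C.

B is below A, so f_B = 563.1 − 6.4 = 556.7 Hz.
C is below B, so f_C = 556.7 − 6.9 = 549.8 Hz.

549.8 Hz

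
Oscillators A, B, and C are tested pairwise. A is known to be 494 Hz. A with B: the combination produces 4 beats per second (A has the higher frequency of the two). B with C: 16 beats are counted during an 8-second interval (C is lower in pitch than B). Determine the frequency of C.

488 Hz

B is below A, so f_B = 494 − 4 = 490 Hz.
B–C: Beat frequency = 16/8 = 2 Hz.
C is below B, so f_C = 490 − 2 = 488 Hz.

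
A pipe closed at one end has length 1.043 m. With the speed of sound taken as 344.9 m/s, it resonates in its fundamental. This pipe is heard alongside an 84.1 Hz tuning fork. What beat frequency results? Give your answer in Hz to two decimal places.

Closed pipe (odd harmonics): f_n = n·v/(4L) = 1·344.9/(4·1.043) = 82.6702 Hz.
f_beat = |82.6702 − 84.1| = 1.43 Hz.

1.43 Hz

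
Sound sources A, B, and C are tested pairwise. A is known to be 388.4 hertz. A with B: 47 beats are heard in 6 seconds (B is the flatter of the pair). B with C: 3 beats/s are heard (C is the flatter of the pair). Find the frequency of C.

A–B: Beat frequency = 47/6 = 7.8333 Hz.
B is below A, so f_B = 388.4 − 7.8333 = 380.5667 Hz.
C is below B, so f_C = 380.5667 − 3 = 377.5667 Hz.

377.5667 Hz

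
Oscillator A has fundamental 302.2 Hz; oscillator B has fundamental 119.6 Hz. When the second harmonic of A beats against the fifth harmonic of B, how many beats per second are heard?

Second harmonic of the first: 2·302.2 = 604.4 Hz.
Fifth harmonic of the second: 5·119.6 = 598.0 Hz.
f_beat = |604.4 − 598.0| = 6.4 Hz.

6.4 Hz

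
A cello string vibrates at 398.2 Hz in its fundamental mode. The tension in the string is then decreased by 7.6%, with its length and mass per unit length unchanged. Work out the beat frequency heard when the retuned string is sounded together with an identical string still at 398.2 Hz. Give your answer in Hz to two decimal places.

15.43 Hz

For a string, f ∝ √T, so the new frequency is 398.2·√0.924 = 382.7694 Hz.
f_beat = |382.7694 − 398.2| = 15.43 Hz.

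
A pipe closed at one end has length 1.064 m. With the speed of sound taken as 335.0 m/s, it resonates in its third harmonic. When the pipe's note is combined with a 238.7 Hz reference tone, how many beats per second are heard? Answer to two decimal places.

Closed pipe (odd harmonics): f_n = n·v/(4L) = 3·335.0/(4·1.064) = 236.1372 Hz.
f_beat = |236.1372 − 238.7| = 2.56 Hz.

2.56 Hz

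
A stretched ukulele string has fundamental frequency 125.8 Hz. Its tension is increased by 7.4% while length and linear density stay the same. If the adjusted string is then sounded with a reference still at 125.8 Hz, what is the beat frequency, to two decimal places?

For a string, f ∝ √T, so the new frequency is 125.8·√1.074 = 130.3715 Hz.
f_beat = |130.3715 − 125.8| = 4.57 Hz.

4.57 Hz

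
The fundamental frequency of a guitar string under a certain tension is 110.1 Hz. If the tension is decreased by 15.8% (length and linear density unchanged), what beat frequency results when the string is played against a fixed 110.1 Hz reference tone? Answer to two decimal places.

For a string, f ∝ √T, so the new frequency is 110.1·√0.842 = 101.0284 Hz.
f_beat = |101.0284 − 110.1| = 9.07 Hz.

9.07 Hz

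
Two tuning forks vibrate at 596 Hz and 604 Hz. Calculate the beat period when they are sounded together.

f_beat = |596 − 604| = 8 Hz.
Beat period T = 1 / f_beat = 1 / 8 s.

0.125 s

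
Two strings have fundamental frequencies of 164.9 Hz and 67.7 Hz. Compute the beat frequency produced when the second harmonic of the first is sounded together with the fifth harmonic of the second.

8.7 Hz

Second harmonic of the first: 2·164.9 = 329.8 Hz.
Fifth harmonic of the second: 5·67.7 = 338.5 Hz.
f_beat = |329.8 − 338.5| = 8.7 Hz.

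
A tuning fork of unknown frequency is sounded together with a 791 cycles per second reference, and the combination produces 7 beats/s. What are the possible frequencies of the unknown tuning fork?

784 Hz or 798 Hz

|f − 791| = 7, so f = 791 ± 7.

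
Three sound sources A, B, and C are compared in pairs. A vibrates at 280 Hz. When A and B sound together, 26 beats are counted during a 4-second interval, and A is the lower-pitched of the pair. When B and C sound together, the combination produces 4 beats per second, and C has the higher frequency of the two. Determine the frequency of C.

290.5 Hz

A–B: Beat frequency = 26/4 = 6.5 Hz.
B is above A, so f_B = 280 + 6.5 = 286.5 Hz.
C is above B, so f_C = 286.5 + 4 = 290.5 Hz.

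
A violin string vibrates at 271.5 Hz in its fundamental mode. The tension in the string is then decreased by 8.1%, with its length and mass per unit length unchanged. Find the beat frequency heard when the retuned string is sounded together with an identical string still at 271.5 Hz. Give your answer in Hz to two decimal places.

For a string, f ∝ √T, so the new frequency is 271.5·√0.919 = 260.2721 Hz.
f_beat = |260.2721 − 271.5| = 11.23 Hz.

11.23 Hz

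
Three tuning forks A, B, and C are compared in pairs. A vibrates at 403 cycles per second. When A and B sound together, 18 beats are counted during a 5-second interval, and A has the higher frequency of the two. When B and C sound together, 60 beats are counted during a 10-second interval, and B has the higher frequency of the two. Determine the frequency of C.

A–B: Beat frequency = 18/5 = 3.6 Hz.
B is below A, so f_B = 403 − 3.6 = 399.4 Hz.
B–C: Beat frequency = 60/10 = 6 Hz.
C is below B, so f_C = 399.4 − 6 = 393.4 Hz.

393.4 Hz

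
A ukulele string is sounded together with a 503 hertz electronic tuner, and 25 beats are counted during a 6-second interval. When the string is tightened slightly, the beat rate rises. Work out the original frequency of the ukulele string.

Beat frequency = 25/6 = 4.1667 Hz.
|f − 503| = 4.1667, so the ukulele string was at either 498.8333 Hz or 507.1667 Hz.
Increasing tension raises a string's frequency; the adjustment raises the ukulele string's frequency.
The beat rate rose, so the adjustment moved the ukulele string further from 503 Hz — it was already above the reference.

507.1667 Hz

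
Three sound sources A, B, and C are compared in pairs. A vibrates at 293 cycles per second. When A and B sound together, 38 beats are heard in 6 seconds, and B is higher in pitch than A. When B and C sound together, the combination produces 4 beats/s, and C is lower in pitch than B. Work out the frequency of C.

A–B: Beat frequency = 38/6 = 6.3333 Hz.
B is above A, so f_B = 293 + 6.3333 = 299.3333 Hz.
C is below B, so f_C = 299.3333 − 4 = 295.3333 Hz.

295.3333 Hz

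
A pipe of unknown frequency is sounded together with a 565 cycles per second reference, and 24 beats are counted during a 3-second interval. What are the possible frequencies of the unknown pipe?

Beat frequency = 24/3 = 8 Hz.
|f − 565| = 8, so f = 565 ± 8.

557 Hz or 573 Hz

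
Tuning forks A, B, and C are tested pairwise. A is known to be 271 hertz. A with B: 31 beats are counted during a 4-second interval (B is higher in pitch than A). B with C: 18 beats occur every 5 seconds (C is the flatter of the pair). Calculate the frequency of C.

275.15 Hz

A–B: Beat frequency = 31/4 = 7.75 Hz.
B is above A, so f_B = 271 + 7.75 = 278.75 Hz.
B–C: Beat frequency = 18/5 = 3.6 Hz.
C is below B, so f_C = 278.75 − 3.6 = 275.15 Hz.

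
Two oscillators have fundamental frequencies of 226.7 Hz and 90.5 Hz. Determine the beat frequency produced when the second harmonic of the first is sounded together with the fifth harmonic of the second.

Second harmonic of the first: 2·226.7 = 453.4 Hz.
Fifth harmonic of the second: 5·90.5 = 452.5 Hz.
f_beat = |453.4 − 452.5| = 0.9 Hz.

0.9 Hz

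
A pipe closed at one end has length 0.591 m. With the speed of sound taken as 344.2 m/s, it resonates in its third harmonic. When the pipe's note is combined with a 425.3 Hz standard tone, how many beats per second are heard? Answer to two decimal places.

11.50 Hz

Closed pipe (odd harmonics): f_n = n·v/(4L) = 3·344.2/(4·0.591) = 436.8020 Hz.
f_beat = |436.8020 − 425.3| = 11.50 Hz.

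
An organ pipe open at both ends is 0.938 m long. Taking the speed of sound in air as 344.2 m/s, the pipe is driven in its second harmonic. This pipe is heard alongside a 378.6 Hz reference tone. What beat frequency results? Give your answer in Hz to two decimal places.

Open pipe: f_n = n·v/(2L) = 2·344.2/(2·0.938) = 366.9510 Hz.
f_beat = |366.9510 − 378.6| = 11.65 Hz.

11.65 Hz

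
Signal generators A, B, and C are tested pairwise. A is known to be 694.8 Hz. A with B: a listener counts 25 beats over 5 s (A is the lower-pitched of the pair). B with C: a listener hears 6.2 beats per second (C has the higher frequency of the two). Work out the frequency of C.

706 Hz

A–B: Beat frequency = 25/5 = 5 Hz.
B is above A, so f_B = 694.8 + 5 = 699.8 Hz.
C is above B, so f_C = 699.8 + 6.2 = 706 Hz.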